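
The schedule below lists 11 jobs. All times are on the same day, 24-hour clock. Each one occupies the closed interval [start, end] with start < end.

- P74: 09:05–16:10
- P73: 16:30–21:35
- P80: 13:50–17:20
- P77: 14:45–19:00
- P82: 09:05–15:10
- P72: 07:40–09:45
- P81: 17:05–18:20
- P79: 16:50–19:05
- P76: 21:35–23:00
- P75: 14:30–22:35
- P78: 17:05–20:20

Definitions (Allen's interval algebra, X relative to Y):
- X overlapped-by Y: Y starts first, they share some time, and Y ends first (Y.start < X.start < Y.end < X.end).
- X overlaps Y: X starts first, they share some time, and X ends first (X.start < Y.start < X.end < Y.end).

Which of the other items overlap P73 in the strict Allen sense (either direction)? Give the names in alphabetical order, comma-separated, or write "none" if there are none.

Target P73 = [16:30, 21:35].
P72 [07:40, 09:45] → before → no.
P74 [09:05, 16:10] → before → no.
P75 [14:30, 22:35] → contains → no.
P76 [21:35, 23:00] → met-by → no.
P77 [14:45, 19:00] → overlaps → yes.
P78 [17:05, 20:20] → during → no.
P79 [16:50, 19:05] → during → no.
P80 [13:50, 17:20] → overlaps → yes.
P81 [17:05, 18:20] → during → no.
P82 [09:05, 15:10] → before → no.
Result: P77, P80.

P77, P80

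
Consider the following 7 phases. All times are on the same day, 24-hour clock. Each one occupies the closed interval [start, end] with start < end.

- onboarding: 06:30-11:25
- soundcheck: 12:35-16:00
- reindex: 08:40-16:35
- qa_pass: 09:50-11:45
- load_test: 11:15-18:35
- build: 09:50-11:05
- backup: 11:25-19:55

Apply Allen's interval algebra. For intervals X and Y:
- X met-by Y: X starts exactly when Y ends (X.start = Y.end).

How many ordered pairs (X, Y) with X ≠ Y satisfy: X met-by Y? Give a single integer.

1

Checking all 42 ordered pairs for relation 'met-by'; matching pairs in alphabetical order:
(backup, onboarding): backup met-by onboarding ✓
Count: 1.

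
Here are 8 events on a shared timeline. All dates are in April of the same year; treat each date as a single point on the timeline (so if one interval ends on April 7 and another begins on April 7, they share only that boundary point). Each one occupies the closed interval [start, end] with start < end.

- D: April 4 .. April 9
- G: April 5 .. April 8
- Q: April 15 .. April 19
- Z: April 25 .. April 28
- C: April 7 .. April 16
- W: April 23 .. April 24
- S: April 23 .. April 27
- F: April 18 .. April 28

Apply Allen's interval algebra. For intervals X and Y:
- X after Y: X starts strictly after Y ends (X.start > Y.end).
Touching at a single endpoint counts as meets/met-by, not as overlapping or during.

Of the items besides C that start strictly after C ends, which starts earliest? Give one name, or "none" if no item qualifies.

F

Target C = [April 7, April 16].
D [April 4, April 9] → overlaps → excluded.
F [April 18, April 28] → after → candidate.
G [April 5, April 8] → overlaps → excluded.
Q [April 15, April 19] → overlapped-by → excluded.
S [April 23, April 27] → after → candidate.
W [April 23, April 24] → after → candidate.
Z [April 25, April 28] → after → candidate.
Among candidates, earliest start is April 18 → F.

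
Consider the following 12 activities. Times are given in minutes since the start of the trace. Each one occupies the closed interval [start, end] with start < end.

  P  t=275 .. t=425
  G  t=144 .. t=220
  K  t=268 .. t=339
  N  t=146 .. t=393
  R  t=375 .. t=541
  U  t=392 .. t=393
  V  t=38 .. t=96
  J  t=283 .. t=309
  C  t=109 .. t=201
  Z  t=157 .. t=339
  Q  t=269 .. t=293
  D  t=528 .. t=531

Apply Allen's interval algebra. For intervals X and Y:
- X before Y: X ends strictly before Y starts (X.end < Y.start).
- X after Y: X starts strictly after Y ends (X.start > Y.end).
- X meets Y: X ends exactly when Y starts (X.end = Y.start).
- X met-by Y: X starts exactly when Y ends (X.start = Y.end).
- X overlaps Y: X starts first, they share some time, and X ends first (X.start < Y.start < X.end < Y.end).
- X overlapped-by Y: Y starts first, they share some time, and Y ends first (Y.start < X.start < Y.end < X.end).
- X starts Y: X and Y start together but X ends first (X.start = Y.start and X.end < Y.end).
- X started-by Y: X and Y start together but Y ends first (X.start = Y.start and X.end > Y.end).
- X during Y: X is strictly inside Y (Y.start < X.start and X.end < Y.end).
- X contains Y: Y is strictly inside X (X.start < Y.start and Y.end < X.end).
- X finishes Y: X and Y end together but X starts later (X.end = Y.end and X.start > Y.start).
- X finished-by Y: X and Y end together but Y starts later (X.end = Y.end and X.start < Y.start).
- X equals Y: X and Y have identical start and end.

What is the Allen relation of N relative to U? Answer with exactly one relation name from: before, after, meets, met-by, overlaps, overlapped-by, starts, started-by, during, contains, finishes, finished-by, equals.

N = [t=146, t=393]; U = [t=392, t=393].
Compare endpoints: N.start < U.start, N.start < U.end, N.end > U.start, N.end = U.end.
That pattern is 'finished-by'.

finished-by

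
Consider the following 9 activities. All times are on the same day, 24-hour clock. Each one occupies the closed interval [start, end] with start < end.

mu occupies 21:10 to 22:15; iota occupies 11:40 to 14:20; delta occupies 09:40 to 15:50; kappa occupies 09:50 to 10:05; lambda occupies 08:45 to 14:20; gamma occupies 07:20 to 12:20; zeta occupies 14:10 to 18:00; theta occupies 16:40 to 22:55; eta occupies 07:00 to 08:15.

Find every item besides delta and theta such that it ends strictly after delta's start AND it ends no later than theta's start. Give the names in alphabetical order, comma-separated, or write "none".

gamma, iota, kappa, lambda

Conditions: its end is strictly after delta's start (X.end > 09:40) AND its end is no later than theta's start (X.end <= 16:40).
eta: end 08:15 > 09:40? ✗; end 08:15 <= 16:40? ✓ → no.
gamma: end 12:20 > 09:40? ✓; end 12:20 <= 16:40? ✓ → yes.
iota: end 14:20 > 09:40? ✓; end 14:20 <= 16:40? ✓ → yes.
kappa: end 10:05 > 09:40? ✓; end 10:05 <= 16:40? ✓ → yes.
lambda: end 14:20 > 09:40? ✓; end 14:20 <= 16:40? ✓ → yes.
mu: end 22:15 > 09:40? ✓; end 22:15 <= 16:40? ✗ → no.
zeta: end 18:00 > 09:40? ✓; end 18:00 <= 16:40? ✗ → no.
Result: gamma, iota, kappa, lambda.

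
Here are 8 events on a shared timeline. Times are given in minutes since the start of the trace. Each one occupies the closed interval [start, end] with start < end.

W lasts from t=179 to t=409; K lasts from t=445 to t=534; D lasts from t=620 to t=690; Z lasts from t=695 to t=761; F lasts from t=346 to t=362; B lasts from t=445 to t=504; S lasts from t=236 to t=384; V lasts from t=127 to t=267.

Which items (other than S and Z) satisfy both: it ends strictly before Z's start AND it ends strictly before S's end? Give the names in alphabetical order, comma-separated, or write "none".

Conditions: its end is strictly before Z's start (X.end < t=695) AND its end is strictly before S's end (X.end < t=384).
B: end t=504 < t=695? ✓; end t=504 < t=384? ✗ → no.
D: end t=690 < t=695? ✓; end t=690 < t=384? ✗ → no.
F: end t=362 < t=695? ✓; end t=362 < t=384? ✓ → yes.
K: end t=534 < t=695? ✓; end t=534 < t=384? ✗ → no.
V: end t=267 < t=695? ✓; end t=267 < t=384? ✓ → yes.
W: end t=409 < t=695? ✓; end t=409 < t=384? ✗ → no.
Result: F, V.

F, V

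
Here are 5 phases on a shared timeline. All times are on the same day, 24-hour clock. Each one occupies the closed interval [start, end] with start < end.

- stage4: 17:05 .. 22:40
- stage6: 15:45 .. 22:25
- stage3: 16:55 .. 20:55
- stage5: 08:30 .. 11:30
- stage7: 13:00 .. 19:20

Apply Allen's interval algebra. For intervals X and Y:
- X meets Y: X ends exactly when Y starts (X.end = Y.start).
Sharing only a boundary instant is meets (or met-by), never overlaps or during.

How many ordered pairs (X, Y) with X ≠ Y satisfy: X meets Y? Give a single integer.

Checking all 20 ordered pairs for relation 'meets'; matching pairs in alphabetical order:
No pair satisfies it.
Count: 0.

0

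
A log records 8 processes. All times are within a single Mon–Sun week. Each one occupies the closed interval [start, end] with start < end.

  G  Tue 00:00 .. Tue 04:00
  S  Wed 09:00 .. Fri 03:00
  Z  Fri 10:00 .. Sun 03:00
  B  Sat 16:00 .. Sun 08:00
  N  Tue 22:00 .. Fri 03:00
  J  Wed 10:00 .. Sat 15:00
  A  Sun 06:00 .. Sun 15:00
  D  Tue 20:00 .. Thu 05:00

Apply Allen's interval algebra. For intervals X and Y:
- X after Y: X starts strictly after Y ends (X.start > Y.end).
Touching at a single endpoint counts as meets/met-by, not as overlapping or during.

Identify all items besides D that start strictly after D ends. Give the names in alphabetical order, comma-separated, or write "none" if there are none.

Target D = [Tue 20:00, Thu 05:00].
A [Sun 06:00, Sun 15:00] → after → yes.
B [Sat 16:00, Sun 08:00] → after → yes.
G [Tue 00:00, Tue 04:00] → before → no.
J [Wed 10:00, Sat 15:00] → overlapped-by → no.
N [Tue 22:00, Fri 03:00] → overlapped-by → no.
S [Wed 09:00, Fri 03:00] → overlapped-by → no.
Z [Fri 10:00, Sun 03:00] → after → yes.
Result: A, B, Z.

A, B, Z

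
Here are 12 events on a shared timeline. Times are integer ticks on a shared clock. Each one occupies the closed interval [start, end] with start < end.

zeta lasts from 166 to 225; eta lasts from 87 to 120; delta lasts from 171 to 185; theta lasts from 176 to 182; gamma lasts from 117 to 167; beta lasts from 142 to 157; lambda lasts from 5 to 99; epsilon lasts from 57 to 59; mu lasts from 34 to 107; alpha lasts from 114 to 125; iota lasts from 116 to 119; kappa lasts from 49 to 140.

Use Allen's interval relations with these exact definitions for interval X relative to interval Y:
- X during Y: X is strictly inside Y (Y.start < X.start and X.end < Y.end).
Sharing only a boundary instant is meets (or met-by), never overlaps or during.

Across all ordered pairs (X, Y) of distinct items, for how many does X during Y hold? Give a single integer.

Checking all 132 ordered pairs for relation 'during'; matching pairs in alphabetical order:
(alpha, kappa): alpha during kappa ✓
(beta, gamma): beta during gamma ✓
(delta, zeta): delta during zeta ✓
(epsilon, kappa): epsilon during kappa ✓
(epsilon, lambda): epsilon during lambda ✓
(epsilon, mu): epsilon during mu ✓
(eta, kappa): eta during kappa ✓
(iota, alpha): iota during alpha ✓
(iota, eta): iota during eta ✓
(iota, kappa): iota during kappa ✓
(theta, delta): theta during delta ✓
(theta, zeta): theta during zeta ✓
Count: 12.

12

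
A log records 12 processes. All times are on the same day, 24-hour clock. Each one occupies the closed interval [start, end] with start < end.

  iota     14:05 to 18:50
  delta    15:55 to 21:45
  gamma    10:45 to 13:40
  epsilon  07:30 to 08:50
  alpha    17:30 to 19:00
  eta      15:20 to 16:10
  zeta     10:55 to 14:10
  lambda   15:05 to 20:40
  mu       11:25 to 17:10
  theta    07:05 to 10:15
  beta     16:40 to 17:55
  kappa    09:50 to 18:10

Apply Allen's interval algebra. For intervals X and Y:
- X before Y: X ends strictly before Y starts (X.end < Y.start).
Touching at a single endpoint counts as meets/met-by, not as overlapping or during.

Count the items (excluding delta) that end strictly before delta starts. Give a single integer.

Target delta = [15:55, 21:45].
alpha [17:30, 19:00] → during → no.
beta [16:40, 17:55] → during → no.
epsilon [07:30, 08:50] → before → counts.
eta [15:20, 16:10] → overlaps → no.
gamma [10:45, 13:40] → before → counts.
iota [14:05, 18:50] → overlaps → no.
kappa [09:50, 18:10] → overlaps → no.
lambda [15:05, 20:40] → overlaps → no.
mu [11:25, 17:10] → overlaps → no.
theta [07:05, 10:15] → before → counts.
zeta [10:55, 14:10] → before → counts.
Total: 4.

4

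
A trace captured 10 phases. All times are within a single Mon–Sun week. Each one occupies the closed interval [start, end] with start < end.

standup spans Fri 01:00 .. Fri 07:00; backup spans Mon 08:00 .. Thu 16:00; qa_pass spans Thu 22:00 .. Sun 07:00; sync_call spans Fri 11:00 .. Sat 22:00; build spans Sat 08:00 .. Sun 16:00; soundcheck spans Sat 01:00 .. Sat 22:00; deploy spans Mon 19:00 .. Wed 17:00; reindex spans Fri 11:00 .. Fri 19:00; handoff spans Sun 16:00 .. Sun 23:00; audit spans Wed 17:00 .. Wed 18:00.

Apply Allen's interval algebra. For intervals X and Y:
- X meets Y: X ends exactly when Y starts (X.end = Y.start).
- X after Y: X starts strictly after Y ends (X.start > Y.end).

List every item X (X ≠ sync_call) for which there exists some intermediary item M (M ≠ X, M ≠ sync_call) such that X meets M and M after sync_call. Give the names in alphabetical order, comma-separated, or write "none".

Target sync_call = [Fri 11:00, Sat 22:00].
Intermediaries M with M after sync_call: handoff.
Via handoff — items with X meets handoff: build.
Union: build.

build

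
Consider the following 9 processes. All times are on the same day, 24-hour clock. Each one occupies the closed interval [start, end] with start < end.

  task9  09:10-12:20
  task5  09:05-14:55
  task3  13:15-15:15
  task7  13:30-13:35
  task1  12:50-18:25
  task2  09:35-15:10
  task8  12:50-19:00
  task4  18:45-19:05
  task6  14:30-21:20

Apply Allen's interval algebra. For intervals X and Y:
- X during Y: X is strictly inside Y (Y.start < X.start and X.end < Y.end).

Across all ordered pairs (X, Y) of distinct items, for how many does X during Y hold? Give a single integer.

9

Checking all 72 ordered pairs for relation 'during'; matching pairs in alphabetical order:
(task3, task1): task3 during task1 ✓
(task3, task8): task3 during task8 ✓
(task4, task6): task4 during task6 ✓
(task7, task1): task7 during task1 ✓
(task7, task2): task7 during task2 ✓
(task7, task3): task7 during task3 ✓
(task7, task5): task7 during task5 ✓
(task7, task8): task7 during task8 ✓
(task9, task5): task9 during task5 ✓
Count: 9.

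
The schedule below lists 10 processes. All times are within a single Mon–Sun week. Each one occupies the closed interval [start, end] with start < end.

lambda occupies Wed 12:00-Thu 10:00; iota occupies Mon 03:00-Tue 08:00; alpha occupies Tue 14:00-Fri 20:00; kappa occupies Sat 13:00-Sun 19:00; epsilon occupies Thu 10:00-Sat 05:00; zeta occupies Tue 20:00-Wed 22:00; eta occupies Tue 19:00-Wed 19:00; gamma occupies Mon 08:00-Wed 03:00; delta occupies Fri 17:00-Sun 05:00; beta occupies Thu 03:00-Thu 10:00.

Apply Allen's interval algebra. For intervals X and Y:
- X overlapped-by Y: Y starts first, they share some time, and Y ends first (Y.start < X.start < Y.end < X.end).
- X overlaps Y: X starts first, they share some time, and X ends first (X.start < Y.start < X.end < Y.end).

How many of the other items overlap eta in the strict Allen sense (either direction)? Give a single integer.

3

Target eta = [Tue 19:00, Wed 19:00].
alpha [Tue 14:00, Fri 20:00] → contains → no.
beta [Thu 03:00, Thu 10:00] → after → no.
delta [Fri 17:00, Sun 05:00] → after → no.
epsilon [Thu 10:00, Sat 05:00] → after → no.
gamma [Mon 08:00, Wed 03:00] → overlaps → counts.
iota [Mon 03:00, Tue 08:00] → before → no.
kappa [Sat 13:00, Sun 19:00] → after → no.
lambda [Wed 12:00, Thu 10:00] → overlapped-by → counts.
zeta [Tue 20:00, Wed 22:00] → overlapped-by → counts.
Total: 3.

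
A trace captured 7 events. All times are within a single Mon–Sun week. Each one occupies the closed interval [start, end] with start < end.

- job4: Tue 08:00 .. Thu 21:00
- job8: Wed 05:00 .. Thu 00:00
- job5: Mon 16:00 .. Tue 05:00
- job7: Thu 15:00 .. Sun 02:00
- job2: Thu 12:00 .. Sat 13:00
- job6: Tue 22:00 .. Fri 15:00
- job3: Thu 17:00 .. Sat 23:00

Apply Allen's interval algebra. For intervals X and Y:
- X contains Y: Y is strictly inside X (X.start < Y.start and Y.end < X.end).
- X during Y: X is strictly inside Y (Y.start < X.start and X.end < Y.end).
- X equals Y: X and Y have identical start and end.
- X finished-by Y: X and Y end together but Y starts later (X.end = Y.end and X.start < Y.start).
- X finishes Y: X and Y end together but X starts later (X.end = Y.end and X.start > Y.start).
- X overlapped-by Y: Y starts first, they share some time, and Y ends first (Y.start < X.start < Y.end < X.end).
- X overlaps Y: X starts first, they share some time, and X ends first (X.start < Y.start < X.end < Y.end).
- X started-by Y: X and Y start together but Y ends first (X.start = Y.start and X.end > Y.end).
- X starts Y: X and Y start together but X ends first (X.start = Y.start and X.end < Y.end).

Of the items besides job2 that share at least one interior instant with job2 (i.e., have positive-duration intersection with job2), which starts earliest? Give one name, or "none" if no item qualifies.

Target job2 = [Thu 12:00, Sat 13:00].
job3 [Thu 17:00, Sat 23:00] → overlapped-by → candidate.
job4 [Tue 08:00, Thu 21:00] → overlaps → candidate.
job5 [Mon 16:00, Tue 05:00] → before → excluded.
job6 [Tue 22:00, Fri 15:00] → overlaps → candidate.
job7 [Thu 15:00, Sun 02:00] → overlapped-by → candidate.
job8 [Wed 05:00, Thu 00:00] → before → excluded.
Among candidates, earliest start is Tue 08:00 → job4.

job4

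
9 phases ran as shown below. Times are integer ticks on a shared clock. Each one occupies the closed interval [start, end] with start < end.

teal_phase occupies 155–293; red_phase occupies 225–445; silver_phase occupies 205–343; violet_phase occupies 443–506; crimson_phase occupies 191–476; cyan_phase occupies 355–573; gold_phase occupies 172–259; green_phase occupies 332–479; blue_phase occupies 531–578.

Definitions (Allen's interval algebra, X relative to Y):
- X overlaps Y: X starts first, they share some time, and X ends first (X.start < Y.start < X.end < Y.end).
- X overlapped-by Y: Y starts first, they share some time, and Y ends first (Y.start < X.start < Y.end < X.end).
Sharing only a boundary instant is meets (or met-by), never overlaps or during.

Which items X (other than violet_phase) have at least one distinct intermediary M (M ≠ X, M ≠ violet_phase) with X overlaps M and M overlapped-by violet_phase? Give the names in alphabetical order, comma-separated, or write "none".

none

Target violet_phase = [443, 506].
Intermediaries M with M overlapped-by violet_phase: none.
Union: none.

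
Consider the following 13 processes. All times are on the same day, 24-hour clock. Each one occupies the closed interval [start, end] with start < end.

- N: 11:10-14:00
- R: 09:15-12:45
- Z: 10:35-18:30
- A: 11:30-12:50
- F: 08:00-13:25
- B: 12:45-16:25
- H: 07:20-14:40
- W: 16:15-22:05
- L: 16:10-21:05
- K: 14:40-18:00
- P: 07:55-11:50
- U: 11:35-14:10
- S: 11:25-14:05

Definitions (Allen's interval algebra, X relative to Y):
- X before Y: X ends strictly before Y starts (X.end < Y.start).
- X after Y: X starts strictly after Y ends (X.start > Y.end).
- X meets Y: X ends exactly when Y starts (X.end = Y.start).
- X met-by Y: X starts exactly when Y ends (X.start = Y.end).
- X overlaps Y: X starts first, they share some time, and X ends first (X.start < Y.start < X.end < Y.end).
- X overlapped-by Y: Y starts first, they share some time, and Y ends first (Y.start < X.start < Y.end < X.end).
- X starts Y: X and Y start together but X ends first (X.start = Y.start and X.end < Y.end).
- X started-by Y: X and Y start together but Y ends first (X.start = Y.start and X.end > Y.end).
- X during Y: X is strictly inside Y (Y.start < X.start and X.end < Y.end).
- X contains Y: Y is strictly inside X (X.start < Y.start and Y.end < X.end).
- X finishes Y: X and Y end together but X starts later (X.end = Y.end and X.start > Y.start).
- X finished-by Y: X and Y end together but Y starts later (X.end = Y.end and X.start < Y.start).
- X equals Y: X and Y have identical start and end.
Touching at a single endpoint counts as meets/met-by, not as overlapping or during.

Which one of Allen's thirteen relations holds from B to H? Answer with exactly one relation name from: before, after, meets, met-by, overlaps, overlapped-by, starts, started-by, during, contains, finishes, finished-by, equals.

B = [12:45, 16:25]; H = [07:20, 14:40].
Compare endpoints: B.start > H.start, B.start < H.end, B.end > H.start, B.end > H.end.
That pattern is 'overlapped-by'.

overlapped-by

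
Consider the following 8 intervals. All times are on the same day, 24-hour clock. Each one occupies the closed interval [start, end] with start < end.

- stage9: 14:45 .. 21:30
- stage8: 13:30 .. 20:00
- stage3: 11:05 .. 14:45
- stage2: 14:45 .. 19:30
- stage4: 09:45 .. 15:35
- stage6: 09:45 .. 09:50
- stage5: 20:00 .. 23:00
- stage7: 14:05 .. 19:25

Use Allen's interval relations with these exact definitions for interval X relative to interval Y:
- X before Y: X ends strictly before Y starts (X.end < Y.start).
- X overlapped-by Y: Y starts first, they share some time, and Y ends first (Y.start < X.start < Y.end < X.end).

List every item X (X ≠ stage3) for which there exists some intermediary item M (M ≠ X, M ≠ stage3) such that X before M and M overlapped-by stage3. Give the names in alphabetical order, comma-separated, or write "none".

stage6

Target stage3 = [11:05, 14:45].
Intermediaries M with M overlapped-by stage3: stage7, stage8.
Via stage7 — items with X before stage7: stage6.
Via stage8 — items with X before stage8: stage6.
Union: stage6.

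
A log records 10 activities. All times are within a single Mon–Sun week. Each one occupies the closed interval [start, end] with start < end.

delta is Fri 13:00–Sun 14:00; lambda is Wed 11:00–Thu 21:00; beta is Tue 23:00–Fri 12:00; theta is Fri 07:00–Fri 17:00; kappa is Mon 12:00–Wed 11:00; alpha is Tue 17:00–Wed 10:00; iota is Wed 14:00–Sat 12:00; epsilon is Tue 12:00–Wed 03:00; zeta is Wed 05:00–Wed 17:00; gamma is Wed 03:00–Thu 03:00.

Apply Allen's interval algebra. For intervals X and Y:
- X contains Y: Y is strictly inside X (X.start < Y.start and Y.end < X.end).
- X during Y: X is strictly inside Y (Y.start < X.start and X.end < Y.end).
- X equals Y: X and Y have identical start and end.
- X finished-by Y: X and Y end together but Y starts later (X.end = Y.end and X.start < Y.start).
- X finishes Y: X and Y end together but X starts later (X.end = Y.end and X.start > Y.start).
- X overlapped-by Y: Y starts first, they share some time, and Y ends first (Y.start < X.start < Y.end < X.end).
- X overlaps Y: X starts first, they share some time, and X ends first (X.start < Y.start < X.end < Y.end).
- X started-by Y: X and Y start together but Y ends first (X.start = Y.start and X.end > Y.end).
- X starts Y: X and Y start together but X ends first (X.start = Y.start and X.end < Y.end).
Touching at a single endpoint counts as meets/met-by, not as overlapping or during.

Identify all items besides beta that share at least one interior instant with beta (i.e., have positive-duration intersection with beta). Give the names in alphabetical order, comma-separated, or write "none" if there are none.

alpha, epsilon, gamma, iota, kappa, lambda, theta, zeta

Target beta = [Tue 23:00, Fri 12:00].
alpha [Tue 17:00, Wed 10:00] → overlaps → yes.
delta [Fri 13:00, Sun 14:00] → after → no.
epsilon [Tue 12:00, Wed 03:00] → overlaps → yes.
gamma [Wed 03:00, Thu 03:00] → during → yes.
iota [Wed 14:00, Sat 12:00] → overlapped-by → yes.
kappa [Mon 12:00, Wed 11:00] → overlaps → yes.
lambda [Wed 11:00, Thu 21:00] → during → yes.
theta [Fri 07:00, Fri 17:00] → overlapped-by → yes.
zeta [Wed 05:00, Wed 17:00] → during → yes.
Result: alpha, epsilon, gamma, iota, kappa, lambda, theta, zeta.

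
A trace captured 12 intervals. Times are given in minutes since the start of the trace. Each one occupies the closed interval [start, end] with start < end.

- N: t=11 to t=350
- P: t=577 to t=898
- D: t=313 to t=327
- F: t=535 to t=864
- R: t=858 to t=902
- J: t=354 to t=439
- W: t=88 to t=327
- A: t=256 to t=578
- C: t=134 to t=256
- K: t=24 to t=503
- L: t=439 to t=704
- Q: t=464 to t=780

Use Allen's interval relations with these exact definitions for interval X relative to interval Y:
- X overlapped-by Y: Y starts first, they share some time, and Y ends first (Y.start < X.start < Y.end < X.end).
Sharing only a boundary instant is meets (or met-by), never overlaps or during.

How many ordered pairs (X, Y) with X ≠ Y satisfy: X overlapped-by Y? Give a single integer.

18

Checking all 132 ordered pairs for relation 'overlapped-by'; matching pairs in alphabetical order:
(A, K): A overlapped-by K ✓
(A, N): A overlapped-by N ✓
(A, W): A overlapped-by W ✓
(F, A): F overlapped-by A ✓
(F, L): F overlapped-by L ✓
(F, Q): F overlapped-by Q ✓
(K, N): K overlapped-by N ✓
(L, A): L overlapped-by A ✓
(L, K): L overlapped-by K ✓
(P, A): P overlapped-by A ✓
(P, F): P overlapped-by F ✓
(P, L): P overlapped-by L ✓
(P, Q): P overlapped-by Q ✓
(Q, A): Q overlapped-by A ✓
(Q, K): Q overlapped-by K ✓
(Q, L): Q overlapped-by L ✓
(R, F): R overlapped-by F ✓
(R, P): R overlapped-by P ✓
Count: 18.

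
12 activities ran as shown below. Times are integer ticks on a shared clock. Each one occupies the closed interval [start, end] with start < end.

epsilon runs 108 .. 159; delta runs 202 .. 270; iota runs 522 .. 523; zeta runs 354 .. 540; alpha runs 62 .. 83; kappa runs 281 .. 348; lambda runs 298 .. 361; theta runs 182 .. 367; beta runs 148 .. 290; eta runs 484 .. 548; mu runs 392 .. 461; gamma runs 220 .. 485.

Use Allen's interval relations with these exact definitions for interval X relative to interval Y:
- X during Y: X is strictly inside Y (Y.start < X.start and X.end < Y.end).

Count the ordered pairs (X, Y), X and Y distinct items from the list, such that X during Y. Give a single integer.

10

Checking all 132 ordered pairs for relation 'during'; matching pairs in alphabetical order:
(delta, beta): delta during beta ✓
(delta, theta): delta during theta ✓
(iota, eta): iota during eta ✓
(iota, zeta): iota during zeta ✓
(kappa, gamma): kappa during gamma ✓
(kappa, theta): kappa during theta ✓
(lambda, gamma): lambda during gamma ✓
(lambda, theta): lambda during theta ✓
(mu, gamma): mu during gamma ✓
(mu, zeta): mu during zeta ✓
Count: 10.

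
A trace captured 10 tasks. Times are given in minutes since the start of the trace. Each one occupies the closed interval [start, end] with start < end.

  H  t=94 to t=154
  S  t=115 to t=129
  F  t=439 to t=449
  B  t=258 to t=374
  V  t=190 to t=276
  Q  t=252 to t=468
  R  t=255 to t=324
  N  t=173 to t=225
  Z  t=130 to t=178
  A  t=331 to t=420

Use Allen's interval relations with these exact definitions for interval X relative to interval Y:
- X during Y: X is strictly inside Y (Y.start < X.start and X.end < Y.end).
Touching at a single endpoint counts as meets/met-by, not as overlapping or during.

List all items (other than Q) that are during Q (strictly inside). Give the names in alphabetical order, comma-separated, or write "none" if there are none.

A, B, F, R

Target Q = [t=252, t=468].
A [t=331, t=420] → during → yes.
B [t=258, t=374] → during → yes.
F [t=439, t=449] → during → yes.
H [t=94, t=154] → before → no.
N [t=173, t=225] → before → no.
R [t=255, t=324] → during → yes.
S [t=115, t=129] → before → no.
V [t=190, t=276] → overlaps → no.
Z [t=130, t=178] → before → no.
Result: A, B, F, R.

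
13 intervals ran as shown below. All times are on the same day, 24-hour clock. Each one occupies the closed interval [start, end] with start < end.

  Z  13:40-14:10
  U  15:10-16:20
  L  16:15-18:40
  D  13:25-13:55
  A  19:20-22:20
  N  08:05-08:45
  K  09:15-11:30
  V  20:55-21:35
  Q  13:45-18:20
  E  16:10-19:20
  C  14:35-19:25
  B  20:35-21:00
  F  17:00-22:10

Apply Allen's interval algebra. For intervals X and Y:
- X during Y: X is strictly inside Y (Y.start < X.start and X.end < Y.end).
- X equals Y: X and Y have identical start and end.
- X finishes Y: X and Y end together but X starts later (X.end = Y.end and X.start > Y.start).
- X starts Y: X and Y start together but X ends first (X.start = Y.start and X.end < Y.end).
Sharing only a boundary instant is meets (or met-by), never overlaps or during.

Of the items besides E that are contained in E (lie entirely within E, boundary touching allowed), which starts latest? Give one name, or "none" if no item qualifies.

L

Target E = [16:10, 19:20].
A [19:20, 22:20] → met-by → excluded.
B [20:35, 21:00] → after → excluded.
C [14:35, 19:25] → contains → excluded.
D [13:25, 13:55] → before → excluded.
F [17:00, 22:10] → overlapped-by → excluded.
K [09:15, 11:30] → before → excluded.
L [16:15, 18:40] → during → candidate.
N [08:05, 08:45] → before → excluded.
Q [13:45, 18:20] → overlaps → excluded.
U [15:10, 16:20] → overlaps → excluded.
V [20:55, 21:35] → after → excluded.
Z [13:40, 14:10] → before → excluded.
Among candidates, latest start is 16:15 → L.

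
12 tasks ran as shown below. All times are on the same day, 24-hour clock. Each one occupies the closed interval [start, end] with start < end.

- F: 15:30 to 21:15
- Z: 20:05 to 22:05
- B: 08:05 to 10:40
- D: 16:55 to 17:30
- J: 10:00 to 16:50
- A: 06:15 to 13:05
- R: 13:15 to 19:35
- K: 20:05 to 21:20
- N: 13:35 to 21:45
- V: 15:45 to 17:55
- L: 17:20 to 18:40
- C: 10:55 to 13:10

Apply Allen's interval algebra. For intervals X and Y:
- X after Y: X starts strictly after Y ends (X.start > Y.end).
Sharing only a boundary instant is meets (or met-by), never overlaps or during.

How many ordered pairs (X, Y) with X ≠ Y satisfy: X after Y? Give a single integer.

37

Checking all 132 ordered pairs for relation 'after'; matching pairs in alphabetical order:
(C, B): C after B ✓
(D, A): D after A ✓
(D, B): D after B ✓
(D, C): D after C ✓
(D, J): D after J ✓
(F, A): F after A ✓
(F, B): F after B ✓
(F, C): F after C ✓
(K, A): K after A ✓
(K, B): K after B ✓
(K, C): K after C ✓
(K, D): K after D ✓
(K, J): K after J ✓
(K, L): K after L ✓
(K, R): K after R ✓
(K, V): K after V ✓
(L, A): L after A ✓
(L, B): L after B ✓
(L, C): L after C ✓
(L, J): L after J ✓
(N, A): N after A ✓
(N, B): N after B ✓
(N, C): N after C ✓
(R, A): R after A ✓
... plus 13 further pairs not listed.
Count: 37.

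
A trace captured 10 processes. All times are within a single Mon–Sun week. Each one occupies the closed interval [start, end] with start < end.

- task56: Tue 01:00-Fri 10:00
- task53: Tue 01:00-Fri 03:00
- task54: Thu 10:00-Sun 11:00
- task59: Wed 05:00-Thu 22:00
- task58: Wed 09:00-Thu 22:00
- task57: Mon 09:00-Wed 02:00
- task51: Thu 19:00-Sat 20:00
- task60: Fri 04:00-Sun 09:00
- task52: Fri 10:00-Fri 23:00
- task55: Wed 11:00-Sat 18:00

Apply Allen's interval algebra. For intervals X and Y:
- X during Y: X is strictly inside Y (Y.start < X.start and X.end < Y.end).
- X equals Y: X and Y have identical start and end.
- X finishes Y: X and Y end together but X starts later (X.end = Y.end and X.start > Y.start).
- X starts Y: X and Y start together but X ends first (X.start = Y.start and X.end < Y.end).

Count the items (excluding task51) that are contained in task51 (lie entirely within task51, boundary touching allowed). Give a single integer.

Target task51 = [Thu 19:00, Sat 20:00].
task52 [Fri 10:00, Fri 23:00] → during → counts.
task53 [Tue 01:00, Fri 03:00] → overlaps → no.
task54 [Thu 10:00, Sun 11:00] → contains → no.
task55 [Wed 11:00, Sat 18:00] → overlaps → no.
task56 [Tue 01:00, Fri 10:00] → overlaps → no.
task57 [Mon 09:00, Wed 02:00] → before → no.
task58 [Wed 09:00, Thu 22:00] → overlaps → no.
task59 [Wed 05:00, Thu 22:00] → overlaps → no.
task60 [Fri 04:00, Sun 09:00] → overlapped-by → no.
Total: 1.

1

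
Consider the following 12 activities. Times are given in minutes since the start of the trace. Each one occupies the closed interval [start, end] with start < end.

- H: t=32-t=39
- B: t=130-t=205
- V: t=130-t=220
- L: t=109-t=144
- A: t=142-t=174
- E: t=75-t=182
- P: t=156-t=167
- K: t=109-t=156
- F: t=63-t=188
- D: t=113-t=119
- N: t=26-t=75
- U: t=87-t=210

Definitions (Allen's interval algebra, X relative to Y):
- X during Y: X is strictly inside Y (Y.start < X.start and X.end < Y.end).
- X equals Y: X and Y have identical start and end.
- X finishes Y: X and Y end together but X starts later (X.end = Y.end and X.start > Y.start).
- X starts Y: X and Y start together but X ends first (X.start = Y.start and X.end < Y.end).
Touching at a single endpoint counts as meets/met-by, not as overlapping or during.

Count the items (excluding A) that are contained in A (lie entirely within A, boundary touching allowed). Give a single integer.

1

Target A = [t=142, t=174].
B [t=130, t=205] → contains → no.
D [t=113, t=119] → before → no.
E [t=75, t=182] → contains → no.
F [t=63, t=188] → contains → no.
H [t=32, t=39] → before → no.
K [t=109, t=156] → overlaps → no.
L [t=109, t=144] → overlaps → no.
N [t=26, t=75] → before → no.
P [t=156, t=167] → during → counts.
U [t=87, t=210] → contains → no.
V [t=130, t=220] → contains → no.
Total: 1.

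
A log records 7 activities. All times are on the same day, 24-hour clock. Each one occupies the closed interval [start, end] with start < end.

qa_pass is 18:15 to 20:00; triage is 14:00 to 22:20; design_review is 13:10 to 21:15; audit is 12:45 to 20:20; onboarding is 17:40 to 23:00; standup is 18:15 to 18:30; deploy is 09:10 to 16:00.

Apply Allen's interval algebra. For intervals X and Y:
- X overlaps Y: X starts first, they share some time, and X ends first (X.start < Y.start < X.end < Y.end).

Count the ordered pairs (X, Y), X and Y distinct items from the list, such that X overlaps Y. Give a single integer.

9

Checking all 42 ordered pairs for relation 'overlaps'; matching pairs in alphabetical order:
(audit, design_review): audit overlaps design_review ✓
(audit, onboarding): audit overlaps onboarding ✓
(audit, triage): audit overlaps triage ✓
(deploy, audit): deploy overlaps audit ✓
(deploy, design_review): deploy overlaps design_review ✓
(deploy, triage): deploy overlaps triage ✓
(design_review, onboarding): design_review overlaps onboarding ✓
(design_review, triage): design_review overlaps triage ✓
(triage, onboarding): triage overlaps onboarding ✓
Count: 9.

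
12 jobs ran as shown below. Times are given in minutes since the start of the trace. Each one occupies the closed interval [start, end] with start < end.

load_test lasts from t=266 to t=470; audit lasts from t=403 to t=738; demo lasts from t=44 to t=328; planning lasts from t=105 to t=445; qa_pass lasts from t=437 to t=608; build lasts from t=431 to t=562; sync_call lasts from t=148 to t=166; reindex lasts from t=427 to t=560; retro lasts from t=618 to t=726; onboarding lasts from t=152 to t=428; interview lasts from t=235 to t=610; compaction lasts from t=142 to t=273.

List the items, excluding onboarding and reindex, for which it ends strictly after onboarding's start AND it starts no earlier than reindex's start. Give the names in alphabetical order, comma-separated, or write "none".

build, qa_pass, retro

Conditions: its end is strictly after onboarding's start (X.end > t=152) AND its start is no earlier than reindex's start (X.start >= t=427).
audit: end t=738 > t=152? ✓; start t=403 >= t=427? ✗ → no.
build: end t=562 > t=152? ✓; start t=431 >= t=427? ✓ → yes.
compaction: end t=273 > t=152? ✓; start t=142 >= t=427? ✗ → no.
demo: end t=328 > t=152? ✓; start t=44 >= t=427? ✗ → no.
interview: end t=610 > t=152? ✓; start t=235 >= t=427? ✗ → no.
load_test: end t=470 > t=152? ✓; start t=266 >= t=427? ✗ → no.
planning: end t=445 > t=152? ✓; start t=105 >= t=427? ✗ → no.
qa_pass: end t=608 > t=152? ✓; start t=437 >= t=427? ✓ → yes.
retro: end t=726 > t=152? ✓; start t=618 >= t=427? ✓ → yes.
sync_call: end t=166 > t=152? ✓; start t=148 >= t=427? ✗ → no.
Result: build, qa_pass, retro.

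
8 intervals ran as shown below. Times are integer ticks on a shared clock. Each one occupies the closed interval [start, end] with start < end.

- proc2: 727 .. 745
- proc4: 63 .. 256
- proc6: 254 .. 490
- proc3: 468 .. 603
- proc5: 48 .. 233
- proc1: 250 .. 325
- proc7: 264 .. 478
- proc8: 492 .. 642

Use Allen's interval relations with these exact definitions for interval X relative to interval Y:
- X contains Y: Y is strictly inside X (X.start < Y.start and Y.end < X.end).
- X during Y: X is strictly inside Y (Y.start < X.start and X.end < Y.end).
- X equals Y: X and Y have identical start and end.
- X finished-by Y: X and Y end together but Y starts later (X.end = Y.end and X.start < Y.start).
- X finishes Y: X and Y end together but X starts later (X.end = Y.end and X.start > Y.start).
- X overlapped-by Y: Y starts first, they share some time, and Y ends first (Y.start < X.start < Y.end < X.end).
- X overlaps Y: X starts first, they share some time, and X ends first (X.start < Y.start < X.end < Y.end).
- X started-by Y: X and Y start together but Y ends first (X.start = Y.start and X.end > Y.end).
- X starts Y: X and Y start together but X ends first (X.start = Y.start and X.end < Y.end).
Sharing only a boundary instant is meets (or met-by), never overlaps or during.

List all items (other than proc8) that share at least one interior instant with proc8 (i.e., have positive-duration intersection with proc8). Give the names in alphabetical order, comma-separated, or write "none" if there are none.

proc3

Target proc8 = [492, 642].
proc1 [250, 325] → before → no.
proc2 [727, 745] → after → no.
proc3 [468, 603] → overlaps → yes.
proc4 [63, 256] → before → no.
proc5 [48, 233] → before → no.
proc6 [254, 490] → before → no.
proc7 [264, 478] → before → no.
Result: proc3.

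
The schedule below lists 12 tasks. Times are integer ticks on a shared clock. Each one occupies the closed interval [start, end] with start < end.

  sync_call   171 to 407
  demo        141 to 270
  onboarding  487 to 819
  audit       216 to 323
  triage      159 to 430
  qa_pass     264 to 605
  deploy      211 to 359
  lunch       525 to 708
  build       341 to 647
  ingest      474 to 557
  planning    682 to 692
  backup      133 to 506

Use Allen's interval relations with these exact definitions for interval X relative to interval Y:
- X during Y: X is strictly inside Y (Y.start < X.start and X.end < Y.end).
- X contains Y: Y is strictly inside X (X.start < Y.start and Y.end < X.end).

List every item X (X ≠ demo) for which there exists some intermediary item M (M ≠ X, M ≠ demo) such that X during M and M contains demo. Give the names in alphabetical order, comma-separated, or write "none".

audit, deploy, sync_call, triage

Target demo = [141, 270].
Intermediaries M with M contains demo: backup.
Via backup — items with X during backup: audit, deploy, sync_call, triage.
Union: audit, deploy, sync_call, triage.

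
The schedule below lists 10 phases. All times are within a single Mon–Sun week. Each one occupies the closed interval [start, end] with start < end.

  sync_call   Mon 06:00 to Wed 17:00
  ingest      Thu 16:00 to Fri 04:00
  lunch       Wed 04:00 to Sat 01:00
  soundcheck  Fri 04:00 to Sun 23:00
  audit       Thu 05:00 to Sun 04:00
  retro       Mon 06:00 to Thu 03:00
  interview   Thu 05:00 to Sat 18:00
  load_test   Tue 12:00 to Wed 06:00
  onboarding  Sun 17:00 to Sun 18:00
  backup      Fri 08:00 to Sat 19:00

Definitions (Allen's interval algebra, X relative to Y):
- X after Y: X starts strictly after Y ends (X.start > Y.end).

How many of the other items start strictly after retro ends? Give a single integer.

Target retro = [Mon 06:00, Thu 03:00].
audit [Thu 05:00, Sun 04:00] → after → counts.
backup [Fri 08:00, Sat 19:00] → after → counts.
ingest [Thu 16:00, Fri 04:00] → after → counts.
interview [Thu 05:00, Sat 18:00] → after → counts.
load_test [Tue 12:00, Wed 06:00] → during → no.
lunch [Wed 04:00, Sat 01:00] → overlapped-by → no.
onboarding [Sun 17:00, Sun 18:00] → after → counts.
soundcheck [Fri 04:00, Sun 23:00] → after → counts.
sync_call [Mon 06:00, Wed 17:00] → starts → no.
Total: 6.

6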